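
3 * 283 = 849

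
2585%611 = 141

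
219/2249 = 219/2249 = 0.10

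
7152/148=48 + 12/37 = 48.32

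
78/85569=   26/28523 = 0.00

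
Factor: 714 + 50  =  764 = 2^2*191^1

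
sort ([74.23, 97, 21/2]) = [ 21/2, 74.23, 97] 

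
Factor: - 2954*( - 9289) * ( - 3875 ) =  - 106328860750 = - 2^1*5^3*7^2* 31^1*211^1*1327^1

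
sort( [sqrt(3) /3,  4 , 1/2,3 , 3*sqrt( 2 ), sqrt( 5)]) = [ 1/2,sqrt(3 ) /3 , sqrt ( 5 ), 3, 4, 3*sqrt(2 )]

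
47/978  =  47/978 = 0.05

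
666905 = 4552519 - 3885614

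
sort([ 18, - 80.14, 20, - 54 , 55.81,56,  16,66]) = [ - 80.14, - 54,16, 18, 20,55.81, 56, 66]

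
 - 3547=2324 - 5871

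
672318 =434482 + 237836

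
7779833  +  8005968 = 15785801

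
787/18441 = 787/18441 = 0.04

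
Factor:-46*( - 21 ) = 966= 2^1 * 3^1 *7^1 * 23^1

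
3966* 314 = 1245324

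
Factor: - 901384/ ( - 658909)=2^3*11^1 * 29^( - 1 )*10243^1 *22721^( - 1 ) 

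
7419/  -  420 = -2473/140 = -17.66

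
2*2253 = 4506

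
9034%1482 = 142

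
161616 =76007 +85609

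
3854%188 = 94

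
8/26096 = 1/3262=0.00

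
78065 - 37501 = 40564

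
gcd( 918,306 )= 306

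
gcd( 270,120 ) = 30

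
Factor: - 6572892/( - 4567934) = 2^1*3^1*7^( - 1 )*17^( - 2 )*1129^( - 1)*547741^1 = 3286446/2283967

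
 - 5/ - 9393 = 5/9393 = 0.00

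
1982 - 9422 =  - 7440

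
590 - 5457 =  - 4867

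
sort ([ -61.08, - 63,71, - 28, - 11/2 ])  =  [ - 63,  -  61.08, - 28, - 11/2,71 ] 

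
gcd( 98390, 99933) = 1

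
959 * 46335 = 44435265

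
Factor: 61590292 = 2^2*103^1*149491^1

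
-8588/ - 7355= 8588/7355 =1.17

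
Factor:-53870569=-17^1* 73^1*83^1*523^1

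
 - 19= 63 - 82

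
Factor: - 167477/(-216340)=449/580 = 2^( - 2)*5^( - 1 )*29^ ( - 1 )*449^1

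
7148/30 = 238 + 4/15 = 238.27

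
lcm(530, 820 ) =43460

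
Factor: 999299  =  7^1*142757^1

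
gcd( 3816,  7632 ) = 3816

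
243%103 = 37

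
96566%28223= 11897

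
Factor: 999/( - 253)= - 3^3*11^( - 1 )*23^ (-1) * 37^1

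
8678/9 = 964 + 2/9 = 964.22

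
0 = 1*0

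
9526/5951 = 866/541 = 1.60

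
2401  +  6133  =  8534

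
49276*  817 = 40258492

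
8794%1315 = 904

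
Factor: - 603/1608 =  - 3/8 = - 2^( - 3 )*3^1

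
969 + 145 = 1114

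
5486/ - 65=-422/5= -84.40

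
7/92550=7/92550 = 0.00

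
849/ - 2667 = -283/889 = - 0.32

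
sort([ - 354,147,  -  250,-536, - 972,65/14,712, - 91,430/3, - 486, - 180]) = [ - 972, - 536, - 486, - 354, - 250, - 180, -91,65/14, 430/3,147,712 ]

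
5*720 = 3600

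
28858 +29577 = 58435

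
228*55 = 12540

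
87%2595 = 87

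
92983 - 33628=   59355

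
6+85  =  91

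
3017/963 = 3017/963 = 3.13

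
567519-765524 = - 198005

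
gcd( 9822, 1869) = 3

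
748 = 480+268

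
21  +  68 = 89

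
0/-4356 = 0/1 = -0.00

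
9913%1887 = 478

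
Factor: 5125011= 3^1* 701^1*2437^1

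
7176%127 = 64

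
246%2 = 0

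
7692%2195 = 1107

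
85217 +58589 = 143806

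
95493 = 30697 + 64796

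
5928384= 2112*2807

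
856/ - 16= - 107/2 = - 53.50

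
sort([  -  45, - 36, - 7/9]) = [ - 45, - 36 , - 7/9] 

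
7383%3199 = 985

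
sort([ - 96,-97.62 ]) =[ - 97.62, - 96 ] 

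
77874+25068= 102942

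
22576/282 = 11288/141 = 80.06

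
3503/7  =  3503/7=500.43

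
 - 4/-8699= 4/8699 = 0.00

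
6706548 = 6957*964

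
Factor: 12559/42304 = 2^( - 6 )*19^1 = 19/64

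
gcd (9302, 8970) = 2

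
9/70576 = 9/70576 = 0.00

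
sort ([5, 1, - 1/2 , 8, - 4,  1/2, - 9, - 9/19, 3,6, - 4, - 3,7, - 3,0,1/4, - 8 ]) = [ - 9, - 8,  -  4, - 4 , - 3,-3, - 1/2, - 9/19, 0,1/4 , 1/2, 1,3, 5 , 6, 7,8 ]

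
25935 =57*455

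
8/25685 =8/25685 = 0.00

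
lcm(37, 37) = 37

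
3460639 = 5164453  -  1703814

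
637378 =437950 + 199428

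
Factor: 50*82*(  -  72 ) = - 295200 =-2^5*3^2* 5^2*41^1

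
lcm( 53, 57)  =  3021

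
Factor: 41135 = 5^1*19^1*433^1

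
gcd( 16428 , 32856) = 16428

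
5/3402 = 5/3402 = 0.00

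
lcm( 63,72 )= 504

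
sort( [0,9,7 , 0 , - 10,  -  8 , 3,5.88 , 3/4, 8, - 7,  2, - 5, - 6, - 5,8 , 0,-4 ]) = [  -  10,-8, - 7 , - 6, - 5, - 5, - 4,0 , 0,0,3/4, 2,3,5.88,7,8,  8,9]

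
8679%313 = 228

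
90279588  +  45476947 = 135756535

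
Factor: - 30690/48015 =  -  2^1*31^1 * 97^( - 1)  =  - 62/97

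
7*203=1421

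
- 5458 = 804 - 6262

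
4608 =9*512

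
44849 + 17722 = 62571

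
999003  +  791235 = 1790238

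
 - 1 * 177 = - 177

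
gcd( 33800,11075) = 25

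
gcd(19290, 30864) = 3858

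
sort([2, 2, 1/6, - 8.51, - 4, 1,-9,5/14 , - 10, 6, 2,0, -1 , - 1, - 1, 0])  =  [-10, - 9, - 8.51, - 4, - 1, - 1, - 1 , 0, 0,1/6,5/14,  1,2, 2,2,6 ] 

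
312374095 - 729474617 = -417100522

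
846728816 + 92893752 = 939622568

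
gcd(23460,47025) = 15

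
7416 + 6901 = 14317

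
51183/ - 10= - 5119+7/10 = - 5118.30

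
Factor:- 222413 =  - 197^1*1129^1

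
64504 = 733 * 88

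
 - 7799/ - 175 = 44+99/175 = 44.57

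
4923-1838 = 3085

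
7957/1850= 7957/1850 = 4.30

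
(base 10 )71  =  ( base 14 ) 51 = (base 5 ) 241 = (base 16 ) 47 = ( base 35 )21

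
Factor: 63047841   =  3^1*21015947^1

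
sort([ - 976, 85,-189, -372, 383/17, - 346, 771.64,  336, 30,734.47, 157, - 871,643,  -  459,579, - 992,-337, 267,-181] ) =[  -  992, - 976, - 871, - 459, - 372, - 346, -337, - 189, - 181, 383/17,30,85,157,267,336, 579, 643, 734.47, 771.64] 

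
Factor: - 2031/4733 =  - 3^1*677^1 * 4733^( - 1)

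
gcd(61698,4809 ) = 21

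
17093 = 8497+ 8596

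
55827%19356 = 17115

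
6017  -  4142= 1875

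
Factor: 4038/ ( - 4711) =-6/7 = -2^1*3^1*7^(-1)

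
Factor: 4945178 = 2^1*7^2*50461^1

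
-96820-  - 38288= - 58532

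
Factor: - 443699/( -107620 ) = 2^ ( - 2 )*5^ (-1)  *  281^1 * 1579^1*5381^ ( - 1) 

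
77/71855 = 11/10265   =  0.00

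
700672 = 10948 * 64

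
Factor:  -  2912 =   -  2^5*7^1*13^1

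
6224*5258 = 32725792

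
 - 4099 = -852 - 3247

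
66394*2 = 132788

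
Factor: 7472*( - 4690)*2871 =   -  100610405280 = - 2^5*3^2*5^1*7^1*11^1*29^1*67^1*467^1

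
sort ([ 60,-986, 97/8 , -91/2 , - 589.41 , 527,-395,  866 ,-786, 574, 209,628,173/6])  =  [-986,-786, - 589.41 , - 395,- 91/2, 97/8 , 173/6 , 60,  209 , 527,574,628, 866 ] 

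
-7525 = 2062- 9587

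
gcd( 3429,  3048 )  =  381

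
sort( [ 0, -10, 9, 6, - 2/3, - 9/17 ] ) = [-10,-2/3,-9/17, 0,6, 9 ] 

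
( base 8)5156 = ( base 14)d8a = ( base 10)2670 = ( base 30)2T0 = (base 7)10533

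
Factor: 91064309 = 7^1*743^1*17509^1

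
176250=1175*150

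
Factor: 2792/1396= 2 = 2^1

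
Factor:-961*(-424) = 407464 = 2^3*31^2*53^1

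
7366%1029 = 163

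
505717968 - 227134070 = 278583898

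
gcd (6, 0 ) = 6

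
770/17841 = 770/17841 =0.04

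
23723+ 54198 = 77921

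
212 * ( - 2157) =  - 457284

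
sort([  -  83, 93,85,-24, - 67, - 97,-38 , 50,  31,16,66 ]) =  [ - 97, - 83, - 67 , - 38 ,-24,16,31, 50 , 66,  85,93 ]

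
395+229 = 624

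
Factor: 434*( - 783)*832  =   - 282731904 = - 2^7*3^3*  7^1 * 13^1 * 29^1*31^1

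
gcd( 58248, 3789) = 9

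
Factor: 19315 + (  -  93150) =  - 5^1*14767^1= - 73835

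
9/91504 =9/91504 = 0.00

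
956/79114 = 478/39557 =0.01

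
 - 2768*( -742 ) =2053856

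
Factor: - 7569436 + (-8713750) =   -  2^1 * 937^1*8689^1 = - 16283186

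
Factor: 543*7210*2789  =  2^1* 3^1* 5^1*7^1 *103^1*181^1*2789^1 = 10919018670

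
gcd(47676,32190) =174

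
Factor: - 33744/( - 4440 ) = 2^1 * 5^( - 1) * 19^1 =38/5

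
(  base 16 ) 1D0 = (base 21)112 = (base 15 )20e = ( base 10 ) 464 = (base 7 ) 1232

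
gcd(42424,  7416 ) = 8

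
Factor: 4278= 2^1*  3^1*23^1*31^1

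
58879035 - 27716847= 31162188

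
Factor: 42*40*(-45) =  - 75600=-2^4*3^3 * 5^2*7^1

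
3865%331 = 224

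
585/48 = 195/16 = 12.19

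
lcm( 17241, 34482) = 34482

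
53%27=26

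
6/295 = 6/295=0.02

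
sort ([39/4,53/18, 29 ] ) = [ 53/18,39/4,29]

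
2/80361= 2/80361= 0.00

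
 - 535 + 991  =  456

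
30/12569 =30/12569 = 0.00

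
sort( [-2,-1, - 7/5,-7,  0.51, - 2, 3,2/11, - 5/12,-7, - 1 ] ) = [  -  7, - 7, - 2, - 2,-7/5 ,-1, - 1, -5/12,2/11,0.51,3 ]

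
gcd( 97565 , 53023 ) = 1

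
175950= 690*255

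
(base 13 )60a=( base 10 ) 1024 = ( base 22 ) 22c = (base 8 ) 2000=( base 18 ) 32g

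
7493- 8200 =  - 707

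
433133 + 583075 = 1016208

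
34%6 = 4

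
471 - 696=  - 225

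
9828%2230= 908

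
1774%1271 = 503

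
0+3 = 3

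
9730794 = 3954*2461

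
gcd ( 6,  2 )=2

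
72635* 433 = 31450955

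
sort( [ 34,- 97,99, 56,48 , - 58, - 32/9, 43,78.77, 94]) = [ - 97, - 58, - 32/9,34,43,48,  56, 78.77,94, 99 ]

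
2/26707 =2/26707= 0.00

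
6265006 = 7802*803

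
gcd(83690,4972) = 2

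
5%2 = 1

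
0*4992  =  0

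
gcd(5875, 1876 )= 1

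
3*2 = 6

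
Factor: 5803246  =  2^1 * 19^1 * 152717^1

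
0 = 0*( - 2211 ) 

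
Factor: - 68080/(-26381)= 2^4*5^1*31^( - 1) = 80/31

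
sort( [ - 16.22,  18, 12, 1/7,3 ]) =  [ - 16.22, 1/7, 3,12  ,  18 ] 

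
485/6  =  80 + 5/6  =  80.83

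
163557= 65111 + 98446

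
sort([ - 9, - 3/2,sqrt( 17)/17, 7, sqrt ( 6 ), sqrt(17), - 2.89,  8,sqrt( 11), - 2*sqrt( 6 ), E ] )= [- 9, - 2 * sqrt ( 6 ),-2.89, - 3/2, sqrt( 17 )/17, sqrt ( 6)  ,  E,sqrt(11 ),sqrt( 17), 7, 8] 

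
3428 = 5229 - 1801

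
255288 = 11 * 23208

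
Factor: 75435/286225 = 141/535 = 3^1*5^ ( - 1 )*47^1*107^(-1 )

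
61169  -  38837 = 22332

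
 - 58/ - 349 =58/349= 0.17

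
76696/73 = 1050 + 46/73=1050.63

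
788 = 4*197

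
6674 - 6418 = 256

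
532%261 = 10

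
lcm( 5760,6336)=63360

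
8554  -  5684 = 2870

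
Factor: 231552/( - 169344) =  - 7^( - 2)*67^1= - 67/49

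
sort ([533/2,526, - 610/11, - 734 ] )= [ - 734, - 610/11 , 533/2, 526]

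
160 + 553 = 713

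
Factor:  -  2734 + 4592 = 2^1*929^1 = 1858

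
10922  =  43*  254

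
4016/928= 251/58= 4.33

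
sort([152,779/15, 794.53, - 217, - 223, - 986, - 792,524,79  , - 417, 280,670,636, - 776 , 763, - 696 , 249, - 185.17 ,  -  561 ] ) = [ - 986, - 792,-776,- 696, - 561,-417,-223, - 217,  -  185.17,779/15,79 , 152,249,280,524, 636,670 , 763,794.53 ]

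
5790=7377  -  1587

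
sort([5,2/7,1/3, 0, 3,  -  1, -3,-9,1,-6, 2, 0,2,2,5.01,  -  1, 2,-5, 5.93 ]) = [  -  9 ,  -  6,  -  5,-3, -1,-1, 0,  0, 2/7, 1/3,1, 2, 2, 2,  2, 3  ,  5,5.01,5.93 ] 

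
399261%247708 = 151553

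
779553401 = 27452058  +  752101343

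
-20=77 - 97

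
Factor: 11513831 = 7^1 * 163^1 * 10091^1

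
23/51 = 23/51 = 0.45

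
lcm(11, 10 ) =110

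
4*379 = 1516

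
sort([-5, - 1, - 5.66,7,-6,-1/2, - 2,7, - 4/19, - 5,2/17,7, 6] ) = [ - 6,  -  5.66, - 5, - 5, - 2,-1 , - 1/2, - 4/19, 2/17,6,7, 7, 7]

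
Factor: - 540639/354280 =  - 2^( - 3) *3^2*5^( - 1)*11^1*17^( - 1)*43^1*127^1*521^( - 1)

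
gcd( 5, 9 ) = 1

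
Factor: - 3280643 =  - 17^1*192979^1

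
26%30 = 26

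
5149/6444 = 5149/6444 = 0.80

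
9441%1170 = 81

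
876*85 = 74460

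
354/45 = 118/15  =  7.87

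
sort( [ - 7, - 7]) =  [  -  7,  -  7]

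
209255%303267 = 209255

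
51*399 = 20349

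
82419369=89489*921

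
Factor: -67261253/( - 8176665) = 3^(  -  1)*5^( - 1)*7^(- 1 )*43^( - 1 ) * 101^1*1811^( - 1)*665953^1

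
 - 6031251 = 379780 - 6411031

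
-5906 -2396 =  - 8302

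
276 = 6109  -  5833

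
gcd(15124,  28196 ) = 76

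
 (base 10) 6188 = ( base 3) 22111012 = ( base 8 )14054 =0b1100000101100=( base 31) 6DJ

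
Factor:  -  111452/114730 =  - 2^1* 5^ ( - 1 )*7^( - 1)*17^1  =  -  34/35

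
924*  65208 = 60252192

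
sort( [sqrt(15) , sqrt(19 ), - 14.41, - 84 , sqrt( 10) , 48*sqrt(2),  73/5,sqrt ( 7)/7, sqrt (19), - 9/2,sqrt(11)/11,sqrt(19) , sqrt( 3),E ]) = [ - 84, - 14.41, - 9/2  ,  sqrt( 11 )/11, sqrt(7)/7, sqrt( 3 ) , E , sqrt( 10), sqrt (15) , sqrt(19 ),sqrt( 19 ),sqrt(19 ), 73/5,48*sqrt( 2) ]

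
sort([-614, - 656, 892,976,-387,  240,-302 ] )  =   [-656, - 614 ,- 387,- 302,240, 892, 976] 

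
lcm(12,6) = 12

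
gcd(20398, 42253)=1457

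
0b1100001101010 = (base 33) 5od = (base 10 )6250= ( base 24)AKA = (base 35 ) 53k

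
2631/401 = 6+225/401 = 6.56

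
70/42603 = 70/42603  =  0.00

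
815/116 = 7+ 3/116= 7.03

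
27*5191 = 140157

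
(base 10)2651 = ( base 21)605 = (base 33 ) 2eb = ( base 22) 5AB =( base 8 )5133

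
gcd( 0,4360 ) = 4360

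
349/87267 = 349/87267= 0.00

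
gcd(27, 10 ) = 1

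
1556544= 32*48642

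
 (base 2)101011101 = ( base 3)110221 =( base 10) 349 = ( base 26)db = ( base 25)do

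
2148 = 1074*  2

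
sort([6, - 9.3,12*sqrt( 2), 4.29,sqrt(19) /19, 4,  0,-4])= [ - 9.3, - 4,0,sqrt( 19) /19,4,4.29 , 6, 12 * sqrt( 2)] 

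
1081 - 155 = 926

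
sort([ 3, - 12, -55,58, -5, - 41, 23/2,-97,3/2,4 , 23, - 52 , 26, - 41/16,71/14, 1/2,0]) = [  -  97,-55, - 52,-41, -12 , - 5, - 41/16,0,1/2,3/2,3, 4,71/14,23/2,23, 26, 58 ]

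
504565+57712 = 562277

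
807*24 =19368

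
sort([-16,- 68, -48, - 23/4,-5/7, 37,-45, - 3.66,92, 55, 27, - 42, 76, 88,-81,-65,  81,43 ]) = [-81,  -  68,  -  65, - 48,  -  45,-42, - 16,-23/4, - 3.66,-5/7, 27, 37, 43, 55,76, 81, 88, 92]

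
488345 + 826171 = 1314516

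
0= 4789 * 0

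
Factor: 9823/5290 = 2^ ( - 1)*5^( - 1) * 11^1 * 19^1*23^( - 2)*47^1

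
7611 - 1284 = 6327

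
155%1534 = 155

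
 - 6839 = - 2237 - 4602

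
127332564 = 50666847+76665717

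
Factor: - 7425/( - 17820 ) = 2^( - 2) *3^(-1 )*5^1  =  5/12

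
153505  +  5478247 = 5631752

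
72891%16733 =5959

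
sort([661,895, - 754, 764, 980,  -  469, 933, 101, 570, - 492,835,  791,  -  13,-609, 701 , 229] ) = [ - 754,-609, - 492,-469, -13,101, 229,570, 661, 701, 764, 791,  835,895,933, 980]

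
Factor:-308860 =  - 2^2*5^1*15443^1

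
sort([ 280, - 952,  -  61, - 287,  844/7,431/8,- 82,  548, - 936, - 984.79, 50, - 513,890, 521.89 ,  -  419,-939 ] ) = [ - 984.79,-952, -939, - 936, - 513, - 419, - 287, - 82, - 61,  50, 431/8, 844/7,280,521.89,548, 890]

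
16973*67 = 1137191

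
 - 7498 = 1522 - 9020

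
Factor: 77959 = 7^2*37^1* 43^1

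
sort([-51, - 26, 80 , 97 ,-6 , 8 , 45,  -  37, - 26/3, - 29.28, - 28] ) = [ - 51, - 37 ,- 29.28, - 28, - 26,  -  26/3 ,- 6,  8, 45 , 80,97 ] 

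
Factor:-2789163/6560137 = -3^2*13^1* 31^1*37^( - 1) *769^1*177301^ ( - 1 )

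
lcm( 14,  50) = 350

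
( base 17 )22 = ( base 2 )100100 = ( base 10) 36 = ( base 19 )1H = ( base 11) 33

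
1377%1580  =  1377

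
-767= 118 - 885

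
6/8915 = 6/8915 = 0.00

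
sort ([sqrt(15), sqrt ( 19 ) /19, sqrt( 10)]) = [ sqrt ( 19)/19 , sqrt( 10),  sqrt ( 15)]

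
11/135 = 11/135  =  0.08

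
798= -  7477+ 8275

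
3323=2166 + 1157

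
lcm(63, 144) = 1008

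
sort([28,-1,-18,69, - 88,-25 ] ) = [-88, - 25, - 18,-1, 28, 69]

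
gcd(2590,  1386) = 14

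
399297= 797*501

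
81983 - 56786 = 25197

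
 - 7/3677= - 7/3677 = -0.00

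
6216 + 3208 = 9424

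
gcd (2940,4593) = 3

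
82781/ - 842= - 99 + 577/842  =  - 98.31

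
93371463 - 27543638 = 65827825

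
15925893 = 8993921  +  6931972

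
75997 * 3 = 227991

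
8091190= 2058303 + 6032887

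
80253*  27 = 2166831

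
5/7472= 5/7472 = 0.00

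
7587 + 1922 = 9509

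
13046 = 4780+8266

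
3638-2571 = 1067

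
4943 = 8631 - 3688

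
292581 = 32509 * 9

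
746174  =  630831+115343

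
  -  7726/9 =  - 7726/9 = - 858.44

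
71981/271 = 265 + 166/271 = 265.61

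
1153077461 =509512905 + 643564556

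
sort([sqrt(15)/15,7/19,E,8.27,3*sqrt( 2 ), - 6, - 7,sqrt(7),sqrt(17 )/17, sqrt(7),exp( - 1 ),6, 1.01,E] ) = [ -7, - 6, sqrt( 17)/17, sqrt( 15)/15,exp(-1 ),7/19,1.01, sqrt( 7 ),sqrt(7), E , E,3 * sqrt(2 ),6,8.27] 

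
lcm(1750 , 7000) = 7000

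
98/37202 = 49/18601 = 0.00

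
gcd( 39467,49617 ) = 1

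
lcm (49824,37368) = 149472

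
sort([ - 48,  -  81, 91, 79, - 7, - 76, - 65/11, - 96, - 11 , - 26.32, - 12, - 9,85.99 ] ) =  [ - 96, - 81, - 76, - 48, - 26.32,  -  12,-11, - 9, - 7, - 65/11,79,85.99,91 ] 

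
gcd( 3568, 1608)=8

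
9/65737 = 9/65737=0.00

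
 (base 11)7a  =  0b1010111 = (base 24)3f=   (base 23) 3i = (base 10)87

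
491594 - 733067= -241473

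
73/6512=73/6512 = 0.01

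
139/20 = 6+19/20 = 6.95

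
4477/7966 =4477/7966 = 0.56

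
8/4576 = 1/572 = 0.00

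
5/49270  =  1/9854= 0.00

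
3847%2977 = 870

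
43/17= 43/17 = 2.53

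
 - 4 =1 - 5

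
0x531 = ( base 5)20304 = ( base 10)1329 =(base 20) 369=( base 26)1P3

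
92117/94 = 979 + 91/94 = 979.97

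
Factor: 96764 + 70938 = 167702 = 2^1*71^1*1181^1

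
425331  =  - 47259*( - 9)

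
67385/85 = 13477/17 = 792.76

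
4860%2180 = 500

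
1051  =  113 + 938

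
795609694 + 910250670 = 1705860364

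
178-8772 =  - 8594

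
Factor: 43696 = 2^4*2731^1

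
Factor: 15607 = 15607^1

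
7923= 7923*1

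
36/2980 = 9/745=0.01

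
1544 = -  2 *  ( - 772)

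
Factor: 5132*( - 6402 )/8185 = - 2^3 * 3^1*5^( - 1 )*11^1 * 97^1*1283^1*1637^( - 1) = - 32855064/8185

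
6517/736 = 8 + 629/736 = 8.85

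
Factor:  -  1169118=-2^1*3^2*64951^1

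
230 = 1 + 229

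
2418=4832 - 2414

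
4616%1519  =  59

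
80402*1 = 80402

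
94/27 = 3+13/27  =  3.48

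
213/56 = 213/56 = 3.80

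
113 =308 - 195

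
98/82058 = 49/41029 = 0.00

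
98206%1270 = 416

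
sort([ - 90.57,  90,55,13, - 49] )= [  -  90.57, - 49, 13, 55,  90]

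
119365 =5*23873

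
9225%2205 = 405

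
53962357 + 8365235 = 62327592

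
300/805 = 60/161 = 0.37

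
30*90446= 2713380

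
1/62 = 1/62 = 0.02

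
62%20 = 2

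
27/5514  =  9/1838 =0.00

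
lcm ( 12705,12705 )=12705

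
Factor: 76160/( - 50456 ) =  - 80/53 = - 2^4* 5^1*53^ ( - 1)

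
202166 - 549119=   -  346953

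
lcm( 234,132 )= 5148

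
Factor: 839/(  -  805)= - 5^( - 1 ) *7^(  -  1)*23^( - 1 )*839^1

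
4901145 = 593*8265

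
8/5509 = 8/5509 = 0.00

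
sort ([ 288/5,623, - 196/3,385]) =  [ - 196/3, 288/5,385, 623 ]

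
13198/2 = 6599 = 6599.00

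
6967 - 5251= 1716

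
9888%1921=283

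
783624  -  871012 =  - 87388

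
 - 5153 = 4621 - 9774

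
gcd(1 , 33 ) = 1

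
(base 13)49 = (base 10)61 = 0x3D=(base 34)1R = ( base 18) 37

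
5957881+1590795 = 7548676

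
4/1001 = 4/1001 = 0.00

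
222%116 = 106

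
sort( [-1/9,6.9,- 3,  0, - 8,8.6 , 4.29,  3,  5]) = [ - 8, - 3, - 1/9, 0,3,4.29, 5, 6.9, 8.6]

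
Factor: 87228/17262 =4846/959=2^1* 7^( - 1)*137^( - 1) * 2423^1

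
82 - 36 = 46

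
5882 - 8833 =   -  2951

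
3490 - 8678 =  - 5188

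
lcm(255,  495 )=8415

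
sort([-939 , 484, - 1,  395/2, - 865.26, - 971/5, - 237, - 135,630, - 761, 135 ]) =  [ - 939, - 865.26 , - 761, - 237, - 971/5, - 135  , - 1,135, 395/2,484, 630]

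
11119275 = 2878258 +8241017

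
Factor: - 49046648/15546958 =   -  3503332/1110497 = - 2^2*7^1*29^( - 1 ) * 149^( - 1) * 257^(- 1 )*125119^1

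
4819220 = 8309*580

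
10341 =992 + 9349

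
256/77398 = 128/38699=0.00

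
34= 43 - 9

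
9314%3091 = 41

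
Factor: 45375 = 3^1*5^3 * 11^2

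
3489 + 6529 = 10018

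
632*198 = 125136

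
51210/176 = 25605/88 = 290.97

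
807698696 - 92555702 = 715142994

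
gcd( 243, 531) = 9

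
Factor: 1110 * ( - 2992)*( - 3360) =11158963200 =2^10*3^2*5^2*7^1 * 11^1 * 17^1 * 37^1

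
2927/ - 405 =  - 2927/405 = - 7.23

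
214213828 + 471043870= 685257698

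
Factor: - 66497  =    -  29^1*2293^1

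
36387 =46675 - 10288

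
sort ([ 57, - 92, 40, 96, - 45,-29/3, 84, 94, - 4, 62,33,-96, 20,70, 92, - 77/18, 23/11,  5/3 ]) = [ - 96, - 92, - 45 ,-29/3, - 77/18, - 4, 5/3, 23/11 , 20, 33, 40 , 57, 62,70, 84, 92, 94, 96 ]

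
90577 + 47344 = 137921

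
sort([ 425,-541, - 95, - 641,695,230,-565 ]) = [-641,- 565,  -  541,  -  95, 230,425,695] 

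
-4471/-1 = 4471 + 0/1 =4471.00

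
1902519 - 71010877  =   - 69108358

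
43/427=43/427 =0.10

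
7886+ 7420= 15306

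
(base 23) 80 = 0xB8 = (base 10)184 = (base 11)158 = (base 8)270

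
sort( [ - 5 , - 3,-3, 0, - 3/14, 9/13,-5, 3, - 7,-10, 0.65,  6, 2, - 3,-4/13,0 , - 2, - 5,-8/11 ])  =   [- 10, - 7, - 5,-5,-5, - 3, - 3,- 3,-2, - 8/11,-4/13,- 3/14, 0,0,0.65  ,  9/13, 2,  3,6]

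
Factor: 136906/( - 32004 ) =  - 2^( - 1)*3^(  -  2 )*7^1*11^1 = - 77/18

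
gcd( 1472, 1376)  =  32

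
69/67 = 1  +  2/67 =1.03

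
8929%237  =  160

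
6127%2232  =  1663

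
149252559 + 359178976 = 508431535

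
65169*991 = 64582479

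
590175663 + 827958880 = 1418134543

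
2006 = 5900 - 3894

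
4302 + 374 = 4676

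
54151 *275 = 14891525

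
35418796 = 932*38003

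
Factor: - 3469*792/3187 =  - 2747448/3187  =  - 2^3*3^2*11^1 * 3187^( - 1)*3469^1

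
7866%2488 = 402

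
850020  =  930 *914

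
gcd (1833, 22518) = 3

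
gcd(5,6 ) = 1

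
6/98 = 3/49 = 0.06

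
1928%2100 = 1928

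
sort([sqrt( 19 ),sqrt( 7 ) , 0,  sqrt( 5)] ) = [ 0, sqrt(5), sqrt( 7),sqrt( 19 )]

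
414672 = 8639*48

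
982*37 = 36334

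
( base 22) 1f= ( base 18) 21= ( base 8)45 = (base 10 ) 37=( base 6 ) 101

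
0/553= 0 = 0.00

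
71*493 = 35003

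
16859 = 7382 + 9477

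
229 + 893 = 1122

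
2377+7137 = 9514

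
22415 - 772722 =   -  750307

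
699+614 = 1313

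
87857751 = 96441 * 911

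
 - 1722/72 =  -24 + 1/12=- 23.92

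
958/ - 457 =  -3 + 413/457  =  -  2.10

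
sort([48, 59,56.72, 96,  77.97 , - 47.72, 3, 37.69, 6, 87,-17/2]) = [  -  47.72, - 17/2,3,6, 37.69,48, 56.72,59,77.97, 87, 96] 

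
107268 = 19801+87467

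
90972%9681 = 3843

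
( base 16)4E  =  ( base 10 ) 78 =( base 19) 42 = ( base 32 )2E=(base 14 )58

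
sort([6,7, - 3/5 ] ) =[ - 3/5,6,7 ]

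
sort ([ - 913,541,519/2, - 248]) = [ - 913, - 248, 519/2, 541 ] 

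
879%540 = 339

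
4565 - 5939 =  - 1374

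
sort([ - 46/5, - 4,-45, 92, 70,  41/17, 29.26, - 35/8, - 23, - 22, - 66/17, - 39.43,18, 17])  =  [ - 45,-39.43, - 23,-22,-46/5 , - 35/8, - 4,  -  66/17, 41/17, 17,18, 29.26, 70, 92] 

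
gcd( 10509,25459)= 1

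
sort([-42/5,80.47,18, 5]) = [ - 42/5,5,18,80.47] 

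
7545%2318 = 591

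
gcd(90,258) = 6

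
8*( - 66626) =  - 533008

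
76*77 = 5852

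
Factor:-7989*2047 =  - 3^1*23^1*89^1*2663^1  =  - 16353483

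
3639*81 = 294759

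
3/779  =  3/779= 0.00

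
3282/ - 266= - 1641/133 = - 12.34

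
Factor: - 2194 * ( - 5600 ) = 12286400= 2^6 * 5^2*7^1*1097^1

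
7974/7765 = 7974/7765 = 1.03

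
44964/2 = 22482 =22482.00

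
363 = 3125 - 2762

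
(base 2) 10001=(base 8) 21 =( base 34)h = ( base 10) 17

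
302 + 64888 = 65190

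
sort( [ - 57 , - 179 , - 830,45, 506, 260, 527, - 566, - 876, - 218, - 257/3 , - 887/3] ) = [ - 876, - 830, - 566, - 887/3, - 218, - 179 , - 257/3,  -  57, 45, 260, 506, 527]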